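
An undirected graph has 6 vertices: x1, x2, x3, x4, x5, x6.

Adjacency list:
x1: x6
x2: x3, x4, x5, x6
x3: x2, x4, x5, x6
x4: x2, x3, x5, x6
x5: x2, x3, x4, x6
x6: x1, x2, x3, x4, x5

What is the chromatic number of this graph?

5

x2, x3, x4, x5, x6 are mutually adjacent (a clique of size 5), so at least 5 colors are needed.
A valid assignment using 5 colors: x1=2, x2=3, x3=4, x4=5, x5=2, x6=1. Each edge has distinct colors on its endpoints.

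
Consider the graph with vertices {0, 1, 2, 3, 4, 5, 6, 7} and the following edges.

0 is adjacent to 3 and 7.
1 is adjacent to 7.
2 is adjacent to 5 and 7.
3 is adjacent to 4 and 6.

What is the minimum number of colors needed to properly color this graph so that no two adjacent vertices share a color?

2 and 7 are adjacent, so at least 2 colors are needed.
A valid assignment using 2 colors: 0=b, 1=b, 2=b, 3=a, 4=b, 5=a, 6=b, 7=a. Each edge has distinct colors on its endpoints.

2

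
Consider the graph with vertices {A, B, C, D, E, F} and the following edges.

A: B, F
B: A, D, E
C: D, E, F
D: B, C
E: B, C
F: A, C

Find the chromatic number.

The cycle B-E-C-F-A-B has odd length 5, so it cannot be 2-colored; at least 3 colors are needed.
3 colors suffice: A=blue, B=red, C=red, D=blue, E=blue, F=green. No two adjacent vertices share a color.

3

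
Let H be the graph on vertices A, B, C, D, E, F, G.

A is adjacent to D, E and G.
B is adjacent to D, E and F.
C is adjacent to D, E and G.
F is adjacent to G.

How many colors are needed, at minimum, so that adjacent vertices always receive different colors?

3

The cycle E-A-G-F-B-E has odd length 5, so it cannot be 2-colored; at least 3 colors are needed.
A valid assignment using 3 colors: A=blue, B=blue, C=blue, D=red, E=red, F=green, G=red. Each edge has distinct colors on its endpoints.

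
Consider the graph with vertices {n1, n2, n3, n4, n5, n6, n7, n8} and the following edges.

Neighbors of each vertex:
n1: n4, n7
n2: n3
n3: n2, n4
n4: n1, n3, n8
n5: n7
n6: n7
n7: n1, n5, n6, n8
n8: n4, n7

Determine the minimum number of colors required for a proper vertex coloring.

n1 and n4 are adjacent, so at least 2 colors are needed.
2 colors suffice: n1=B, n2=R, n3=B, n4=R, n5=B, n6=B, n7=R, n8=B. Each edge has distinct colors on its endpoints.

2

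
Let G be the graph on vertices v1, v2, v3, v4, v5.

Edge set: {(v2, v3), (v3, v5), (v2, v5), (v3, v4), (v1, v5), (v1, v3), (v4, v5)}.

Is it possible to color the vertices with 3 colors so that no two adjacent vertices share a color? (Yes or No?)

The chromatic number is 3. v1, v3, v5 are pairwise adjacent, so at least 3 colors are needed.
One proper 3-coloring: v1=3, v2=3, v3=2, v4=3, v5=1.
That is already a proper 3-coloring.

Yes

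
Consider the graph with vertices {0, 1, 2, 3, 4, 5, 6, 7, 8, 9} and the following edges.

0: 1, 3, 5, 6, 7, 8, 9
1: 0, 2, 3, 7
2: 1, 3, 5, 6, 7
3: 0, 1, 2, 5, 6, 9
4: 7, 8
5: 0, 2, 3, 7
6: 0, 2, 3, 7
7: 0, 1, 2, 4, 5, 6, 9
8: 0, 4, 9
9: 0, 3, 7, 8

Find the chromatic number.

0, 1, 7 form a triangle, so at least 3 colors are needed.
3 colors suffice: color a → {3, 7, 8}; color b → {0, 2, 4}; color c → {1, 5, 6, 9}. Each edge has distinct colors on its endpoints.

3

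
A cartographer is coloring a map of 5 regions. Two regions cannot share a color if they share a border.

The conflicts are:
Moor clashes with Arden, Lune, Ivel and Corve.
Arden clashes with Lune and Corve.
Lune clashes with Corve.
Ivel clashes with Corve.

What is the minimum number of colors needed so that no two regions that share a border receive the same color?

4

Moor, Arden, Lune, Corve all conflict with each other, so at least 4 colors are needed.
4 colors suffice: color 1 → {Corve}; color 2 → {Moor}; color 3 → {Lune, Ivel}; color 4 → {Arden}. Every pair that conflicts lands in different colors.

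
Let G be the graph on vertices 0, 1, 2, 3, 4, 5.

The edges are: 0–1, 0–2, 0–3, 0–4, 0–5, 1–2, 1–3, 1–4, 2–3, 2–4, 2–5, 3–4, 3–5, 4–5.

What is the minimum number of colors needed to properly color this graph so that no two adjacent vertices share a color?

5

0, 1, 2, 3, 4 form a clique, so at least 5 colors are needed.
A valid assignment using 5 colors: 0=red, 1=purple, 2=yellow, 3=green, 4=blue, 5=purple. Each edge has distinct colors on its endpoints.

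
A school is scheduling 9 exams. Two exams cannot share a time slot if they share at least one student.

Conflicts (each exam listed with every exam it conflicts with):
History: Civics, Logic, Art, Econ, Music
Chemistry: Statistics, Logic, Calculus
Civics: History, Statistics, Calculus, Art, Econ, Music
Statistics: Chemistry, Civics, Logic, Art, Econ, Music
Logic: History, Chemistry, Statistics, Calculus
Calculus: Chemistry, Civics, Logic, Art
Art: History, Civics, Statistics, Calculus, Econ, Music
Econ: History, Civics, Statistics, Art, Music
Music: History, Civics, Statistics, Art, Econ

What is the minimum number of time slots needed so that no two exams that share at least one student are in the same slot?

5

Civics, Statistics, Art, Econ, Music are mutually in conflict, so at least 5 time slots are needed.
5 time slots suffice: time slot 1 → {History, Statistics, Calculus}; time slot 2 → {Logic, Art}; time slot 3 → {Chemistry, Civics}; time slot 4 → {Music}; time slot 5 → {Econ}. No two conflicting exams share a time slot.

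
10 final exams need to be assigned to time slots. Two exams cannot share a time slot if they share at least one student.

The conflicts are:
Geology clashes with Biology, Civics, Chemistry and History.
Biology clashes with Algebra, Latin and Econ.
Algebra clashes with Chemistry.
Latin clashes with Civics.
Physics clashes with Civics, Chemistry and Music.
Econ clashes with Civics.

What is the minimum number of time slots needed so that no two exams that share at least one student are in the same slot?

2

Algebra and Chemistry conflict, so at least 2 time slots are needed.
2 time slots suffice: time slot 1 → {Biology, Civics, Chemistry, History, Music}; time slot 2 → {Geology, Algebra, Latin, Physics, Econ}. Each listed conflict is separated.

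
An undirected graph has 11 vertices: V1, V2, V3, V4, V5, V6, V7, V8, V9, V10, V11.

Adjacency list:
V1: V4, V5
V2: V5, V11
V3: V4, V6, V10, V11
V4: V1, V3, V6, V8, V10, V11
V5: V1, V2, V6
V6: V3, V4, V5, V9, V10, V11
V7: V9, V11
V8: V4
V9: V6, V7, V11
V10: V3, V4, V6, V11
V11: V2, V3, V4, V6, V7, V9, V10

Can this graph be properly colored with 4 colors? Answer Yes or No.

V3, V4, V6, V10, V11 are mutually adjacent (a clique of size 5), so at least 5 colors are needed.
So 4 colors are not enough.

No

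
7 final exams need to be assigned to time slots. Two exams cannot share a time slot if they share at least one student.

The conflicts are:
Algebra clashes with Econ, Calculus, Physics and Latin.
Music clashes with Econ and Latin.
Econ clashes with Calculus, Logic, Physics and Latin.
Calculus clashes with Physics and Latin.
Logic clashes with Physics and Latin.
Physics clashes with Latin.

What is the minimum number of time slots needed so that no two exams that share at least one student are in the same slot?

Algebra, Econ, Calculus, Physics, Latin are mutually in conflict, so at least 5 time slots are needed.
5 time slots suffice: time slot 1 → {Econ}; time slot 2 → {Latin}; time slot 3 → {Music, Physics}; time slot 4 → {Algebra, Logic}; time slot 5 → {Calculus}. Every pair that conflicts lands in different time slots.

5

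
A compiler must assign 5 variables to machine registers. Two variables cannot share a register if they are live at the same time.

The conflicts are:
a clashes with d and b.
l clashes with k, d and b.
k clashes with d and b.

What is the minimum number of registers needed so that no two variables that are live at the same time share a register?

l, k, d all conflict with each other, so at least 3 registers are needed.
3 registers suffice: register 1 → {d, b}; register 2 → {a, k}; register 3 → {l}. No two conflicting variables share a register.

3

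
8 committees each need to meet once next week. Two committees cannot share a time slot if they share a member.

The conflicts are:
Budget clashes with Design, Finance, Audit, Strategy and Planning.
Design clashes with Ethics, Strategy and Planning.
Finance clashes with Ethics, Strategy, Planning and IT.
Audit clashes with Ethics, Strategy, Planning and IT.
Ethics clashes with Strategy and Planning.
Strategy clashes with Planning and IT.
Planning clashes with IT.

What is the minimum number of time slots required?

4

Audit, Strategy, Planning, IT all conflict with each other, so at least 4 time slots are needed.
4 time slots suffice: time slot 1 → {Strategy}; time slot 2 → {Planning}; time slot 3 → {Design, Finance, Audit}; time slot 4 → {Budget, Ethics, IT}. No two conflicting committees share a time slot.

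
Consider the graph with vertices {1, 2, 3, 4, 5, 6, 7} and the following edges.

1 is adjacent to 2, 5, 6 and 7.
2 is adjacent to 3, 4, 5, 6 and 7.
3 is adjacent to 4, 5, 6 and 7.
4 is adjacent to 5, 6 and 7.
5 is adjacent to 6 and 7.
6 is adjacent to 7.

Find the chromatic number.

6

2, 3, 4, 5, 6, 7 form a clique, so at least 6 colors are needed.
A valid assignment using 6 colors: 1=purple, 2=red, 3=purple, 4=orange, 5=green, 6=yellow, 7=blue. Each edge has distinct colors on its endpoints.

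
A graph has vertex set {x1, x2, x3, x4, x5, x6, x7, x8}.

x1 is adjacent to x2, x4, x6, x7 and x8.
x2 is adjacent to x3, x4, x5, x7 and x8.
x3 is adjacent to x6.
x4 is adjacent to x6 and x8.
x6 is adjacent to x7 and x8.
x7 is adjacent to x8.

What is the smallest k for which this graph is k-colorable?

x1, x6, x7, x8 are pairwise adjacent (a clique of size 4), so at least 4 colors are needed.
A valid assignment using 4 colors: x1=B, x2=R, x3=B, x4=Y, x5=B, x6=R, x7=Y, x8=G. Each edge has distinct colors on its endpoints.

4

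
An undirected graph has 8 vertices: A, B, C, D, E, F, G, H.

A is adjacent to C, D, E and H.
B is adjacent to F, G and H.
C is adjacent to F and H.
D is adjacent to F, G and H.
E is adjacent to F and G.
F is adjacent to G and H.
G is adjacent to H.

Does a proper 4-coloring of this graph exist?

Yes

The chromatic number is 4. B, F, G, H are mutually adjacent (a clique of size 4), so at least 4 colors are needed.
One proper 4-coloring: A=2, B=4, C=3, D=4, E=1, F=2, G=3, H=1.
That is already a proper 4-coloring.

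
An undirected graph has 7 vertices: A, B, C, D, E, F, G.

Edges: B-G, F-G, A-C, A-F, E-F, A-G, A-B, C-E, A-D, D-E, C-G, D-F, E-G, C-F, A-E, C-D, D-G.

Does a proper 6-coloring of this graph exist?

Yes

The chromatic number is 6. A, C, D, E, F, G are mutually adjacent (a clique of size 6), so at least 6 colors are needed.
6 colors suffice: A=2, B=3, C=6, D=3, E=4, F=5, G=1.
That is already a proper 6-coloring.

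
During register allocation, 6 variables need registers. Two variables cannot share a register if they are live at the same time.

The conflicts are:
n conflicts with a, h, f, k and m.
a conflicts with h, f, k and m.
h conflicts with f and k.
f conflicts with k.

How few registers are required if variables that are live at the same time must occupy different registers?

n, a, h, f, k pairwise conflict, so at least 5 registers are needed.
Using 5 registers: n=2, a=1, h=5, f=4, k=3, m=3. Every pair that conflicts lands in different registers.

5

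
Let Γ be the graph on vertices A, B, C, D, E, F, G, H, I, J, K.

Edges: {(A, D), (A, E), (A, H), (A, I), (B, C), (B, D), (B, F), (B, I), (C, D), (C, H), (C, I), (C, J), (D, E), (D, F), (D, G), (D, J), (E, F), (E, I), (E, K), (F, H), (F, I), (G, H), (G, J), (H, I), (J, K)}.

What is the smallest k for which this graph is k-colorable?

3

D, G, J are pairwise adjacent, so at least 3 colors are needed.
3 colors suffice: A=3, B=2, C=3, D=1, E=2, F=3, G=3, H=2, I=1, J=2, K=1. Each edge has distinct colors on its endpoints.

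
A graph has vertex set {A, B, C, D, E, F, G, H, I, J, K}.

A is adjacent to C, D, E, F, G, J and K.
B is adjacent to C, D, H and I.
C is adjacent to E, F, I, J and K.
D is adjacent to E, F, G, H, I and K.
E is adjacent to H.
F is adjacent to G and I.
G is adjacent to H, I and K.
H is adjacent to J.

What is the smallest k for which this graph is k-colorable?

4

A, D, F, G are pairwise adjacent (a clique of size 4), so at least 4 colors are needed.
One proper 4-coloring: A=2, B=3, C=1, D=1, E=3, F=4, G=3, H=2, I=2, J=3, K=4. Each edge has distinct colors on its endpoints.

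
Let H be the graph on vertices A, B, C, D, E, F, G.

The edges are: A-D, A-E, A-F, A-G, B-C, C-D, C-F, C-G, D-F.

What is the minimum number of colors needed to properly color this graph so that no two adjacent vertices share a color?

C, D, F are mutually adjacent, so at least 3 colors are needed.
3 colors suffice: color 1 → {A, C}; color 2 → {B, D, E, G}; color 3 → {F}. Each edge has distinct colors on its endpoints.

3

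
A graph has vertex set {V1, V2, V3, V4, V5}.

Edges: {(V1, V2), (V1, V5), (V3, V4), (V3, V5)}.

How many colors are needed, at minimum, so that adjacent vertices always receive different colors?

V1 and V2 are adjacent, so at least 2 colors are needed.
2 colors suffice: color 1 → {V1, V3}; color 2 → {V2, V4, V5}. Each edge has distinct colors on its endpoints.

2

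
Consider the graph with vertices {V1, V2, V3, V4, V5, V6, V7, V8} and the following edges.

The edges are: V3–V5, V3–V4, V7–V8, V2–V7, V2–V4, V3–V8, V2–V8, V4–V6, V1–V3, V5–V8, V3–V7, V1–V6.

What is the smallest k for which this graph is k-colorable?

V2, V7, V8 are pairwise adjacent, so at least 3 colors are needed.
3 colors suffice: color 1 → {V2, V3, V6}; color 2 → {V1, V4, V8}; color 3 → {V5, V7}. No two adjacent vertices share a color.

3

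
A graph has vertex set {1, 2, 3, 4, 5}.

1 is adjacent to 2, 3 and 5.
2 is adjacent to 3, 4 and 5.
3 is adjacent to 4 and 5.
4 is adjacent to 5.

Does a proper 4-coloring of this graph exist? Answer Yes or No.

The chromatic number is 4. 2, 3, 4, 5 are mutually adjacent (a clique of size 4), so at least 4 colors are needed.
One proper 4-coloring: 1=yellow, 2=green, 3=red, 4=yellow, 5=blue.
That is already a proper 4-coloring.

Yes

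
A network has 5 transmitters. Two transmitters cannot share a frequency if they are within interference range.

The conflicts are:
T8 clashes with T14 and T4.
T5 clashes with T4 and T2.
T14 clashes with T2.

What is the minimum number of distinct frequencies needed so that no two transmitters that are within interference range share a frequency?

3

The cycle T14-T2-T5-T4-T8-T14 has odd length 5, so it cannot be 2-colored; at least 3 frequencies are needed.
3 frequencies suffice: T8=2, T5=1, T14=1, T4=3, T2=2. No two conflicting transmitters share a frequency.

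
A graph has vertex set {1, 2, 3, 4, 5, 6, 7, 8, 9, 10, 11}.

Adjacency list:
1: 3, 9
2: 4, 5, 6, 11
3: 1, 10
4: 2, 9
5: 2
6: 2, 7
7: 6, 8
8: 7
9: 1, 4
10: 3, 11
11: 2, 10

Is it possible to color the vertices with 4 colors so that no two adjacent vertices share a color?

Yes

The chromatic number is 3. The cycle 1-9-4-2-11-10-3-1 has odd length 7, so it cannot be 2-colored; at least 3 colors are needed.
3 colors suffice: color a → {2, 3, 7, 9}; color b → {1, 4, 5, 6, 8, 11}; color c → {10}.
Since 4 ≥ 3, a proper 4-coloring certainly exists.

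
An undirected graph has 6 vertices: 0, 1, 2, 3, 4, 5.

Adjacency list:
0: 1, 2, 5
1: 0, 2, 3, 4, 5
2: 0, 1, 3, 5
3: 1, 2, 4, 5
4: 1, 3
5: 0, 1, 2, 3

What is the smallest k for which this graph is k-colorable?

1, 2, 3, 5 are mutually adjacent (a clique of size 4), so at least 4 colors are needed.
One proper 4-coloring: 0=b, 1=a, 2=d, 3=b, 4=c, 5=c. Each edge has distinct colors on its endpoints.

4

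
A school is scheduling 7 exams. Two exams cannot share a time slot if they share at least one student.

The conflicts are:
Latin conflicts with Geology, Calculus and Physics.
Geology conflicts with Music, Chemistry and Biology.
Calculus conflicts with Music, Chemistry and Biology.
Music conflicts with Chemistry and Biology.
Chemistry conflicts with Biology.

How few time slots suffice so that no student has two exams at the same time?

4

Geology, Music, Chemistry, Biology all conflict with each other, so at least 4 time slots are needed.
4 time slots suffice: time slot 1 → {Latin, Music}; time slot 2 → {Geology, Calculus, Physics}; time slot 3 → {Chemistry}; time slot 4 → {Biology}. Every pair that conflicts lands in different time slots.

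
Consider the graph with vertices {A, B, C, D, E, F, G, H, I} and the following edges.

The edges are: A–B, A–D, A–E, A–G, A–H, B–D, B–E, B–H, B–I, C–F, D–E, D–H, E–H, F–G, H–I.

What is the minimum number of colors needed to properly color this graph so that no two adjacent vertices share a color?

5

A, B, D, E, H are mutually adjacent (a clique of size 5), so at least 5 colors are needed.
A valid assignment using 5 colors: A=1, B=3, C=2, D=4, E=5, F=1, G=2, H=2, I=1. Every edge joins two different colors.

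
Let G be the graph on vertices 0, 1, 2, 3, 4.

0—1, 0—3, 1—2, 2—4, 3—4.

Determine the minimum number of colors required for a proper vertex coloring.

The cycle 4-3-0-1-2-4 has odd length 5, so it cannot be 2-colored; at least 3 colors are needed.
3 colors suffice: color red → {0, 4}; color blue → {2, 3}; color green → {1}. Each edge has distinct colors on its endpoints.

3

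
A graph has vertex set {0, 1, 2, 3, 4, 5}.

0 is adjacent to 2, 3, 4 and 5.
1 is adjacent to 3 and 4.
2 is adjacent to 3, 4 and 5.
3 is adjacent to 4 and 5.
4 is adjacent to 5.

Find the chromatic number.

5

0, 2, 3, 4, 5 are mutually adjacent (a clique of size 5), so at least 5 colors are needed.
One proper 5-coloring: 0=e, 1=c, 2=c, 3=a, 4=b, 5=d. Every edge joins two different colors.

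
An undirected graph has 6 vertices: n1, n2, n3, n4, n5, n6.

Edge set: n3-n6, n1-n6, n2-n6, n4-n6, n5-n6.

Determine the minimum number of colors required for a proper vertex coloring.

n1 and n6 are adjacent, so at least 2 colors are needed.
2 colors suffice: color 1 → {n6}; color 2 → {n1, n2, n3, n4, n5}. Each edge has distinct colors on its endpoints.

2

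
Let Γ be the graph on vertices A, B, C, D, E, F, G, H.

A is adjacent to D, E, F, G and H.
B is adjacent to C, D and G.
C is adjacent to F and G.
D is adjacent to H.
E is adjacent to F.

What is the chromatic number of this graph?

A, E, F are mutually adjacent, so at least 3 colors are needed.
3 colors suffice: color 1 → {A, C}; color 2 → {D, F, G}; color 3 → {B, E, H}. Each edge has distinct colors on its endpoints.

3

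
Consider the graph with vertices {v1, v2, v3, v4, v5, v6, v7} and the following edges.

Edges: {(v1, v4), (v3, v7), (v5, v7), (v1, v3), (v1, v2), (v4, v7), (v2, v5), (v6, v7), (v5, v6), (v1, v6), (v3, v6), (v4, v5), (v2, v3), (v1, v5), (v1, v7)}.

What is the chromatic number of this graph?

v1, v3, v6, v7 are mutually adjacent (a clique of size 4), so at least 4 colors are needed.
4 colors suffice: color 1 → {v1}; color 2 → {v2, v7}; color 3 → {v3, v5}; color 4 → {v4, v6}. Each edge has distinct colors on its endpoints.

4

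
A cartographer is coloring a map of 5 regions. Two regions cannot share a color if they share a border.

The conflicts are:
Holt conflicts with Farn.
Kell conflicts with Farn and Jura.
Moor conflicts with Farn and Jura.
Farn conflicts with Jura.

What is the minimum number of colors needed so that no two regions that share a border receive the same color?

3

Moor, Farn, Jura all conflict with each other, so at least 3 colors are needed.
3 colors suffice: color 1 → {Farn}; color 2 → {Holt, Jura}; color 3 → {Kell, Moor}. No two conflicting regions share a color.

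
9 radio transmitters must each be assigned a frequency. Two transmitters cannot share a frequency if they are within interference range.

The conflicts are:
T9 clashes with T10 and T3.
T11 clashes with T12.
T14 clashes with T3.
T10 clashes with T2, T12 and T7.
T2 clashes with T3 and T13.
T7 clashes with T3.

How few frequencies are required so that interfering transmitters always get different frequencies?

2

T9 and T3 conflict, so at least 2 frequencies are needed.
2 frequencies suffice: T9=2, T11=1, T14=2, T10=1, T2=2, T12=2, T7=2, T3=1, T13=1. No two conflicting transmitters share a frequency.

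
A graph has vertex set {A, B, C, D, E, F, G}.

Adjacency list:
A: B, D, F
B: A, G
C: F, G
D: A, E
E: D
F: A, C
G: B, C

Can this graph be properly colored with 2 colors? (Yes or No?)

The cycle C-G-B-A-F-C has odd length 5, so it cannot be 2-colored; at least 3 colors are needed.
So 2 colors are not enough.

No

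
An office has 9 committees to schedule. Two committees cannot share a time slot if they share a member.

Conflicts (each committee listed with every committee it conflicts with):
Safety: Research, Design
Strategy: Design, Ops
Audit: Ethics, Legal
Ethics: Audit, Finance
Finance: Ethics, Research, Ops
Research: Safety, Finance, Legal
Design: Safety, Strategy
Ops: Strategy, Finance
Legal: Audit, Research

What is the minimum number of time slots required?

The cycle Legal-Research-Finance-Ethics-Audit-Legal has odd length 5, so it cannot be 2-colored; at least 3 time slots are needed.
3 time slots suffice: time slot 1 → {Safety, Strategy, Finance, Legal}; time slot 2 → {Ethics, Research, Design, Ops}; time slot 3 → {Audit}. Each listed conflict is separated.

3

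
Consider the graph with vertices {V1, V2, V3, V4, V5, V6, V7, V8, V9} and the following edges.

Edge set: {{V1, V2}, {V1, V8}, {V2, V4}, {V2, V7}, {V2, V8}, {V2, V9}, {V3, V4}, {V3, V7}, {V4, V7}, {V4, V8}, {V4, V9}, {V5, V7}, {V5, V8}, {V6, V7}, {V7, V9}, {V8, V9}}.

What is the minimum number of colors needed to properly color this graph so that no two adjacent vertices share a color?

4

V2, V4, V8, V9 are pairwise adjacent (a clique of size 4), so at least 4 colors are needed.
One proper 4-coloring: V1=3, V2=2, V3=2, V4=3, V5=2, V6=2, V7=1, V8=1, V9=4. Each edge has distinct colors on its endpoints.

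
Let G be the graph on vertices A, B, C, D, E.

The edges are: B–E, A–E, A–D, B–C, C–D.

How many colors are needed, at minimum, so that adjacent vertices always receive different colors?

3

The cycle E-A-D-C-B-E has odd length 5, so it cannot be 2-colored; at least 3 colors are needed.
A valid assignment using 3 colors: A=blue, B=green, C=blue, D=red, E=red. Each edge has distinct colors on its endpoints.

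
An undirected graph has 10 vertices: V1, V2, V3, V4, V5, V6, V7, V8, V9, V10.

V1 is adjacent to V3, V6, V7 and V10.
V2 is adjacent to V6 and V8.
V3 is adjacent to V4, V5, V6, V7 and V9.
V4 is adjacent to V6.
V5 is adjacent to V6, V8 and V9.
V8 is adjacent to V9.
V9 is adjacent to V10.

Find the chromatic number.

V1, V3, V7 are pairwise adjacent, so at least 3 colors are needed.
3 colors suffice: V1=3, V2=3, V3=1, V4=3, V5=3, V6=2, V7=2, V8=1, V9=2, V10=1. Every edge joins two different colors.

3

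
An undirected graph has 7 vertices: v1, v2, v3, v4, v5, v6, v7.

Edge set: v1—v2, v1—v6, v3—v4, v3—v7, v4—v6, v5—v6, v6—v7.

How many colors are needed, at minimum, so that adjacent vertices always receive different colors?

2

v6 and v7 are adjacent, so at least 2 colors are needed.
One proper 2-coloring: v1=2, v2=1, v3=1, v4=2, v5=2, v6=1, v7=2. Every edge joins two different colors.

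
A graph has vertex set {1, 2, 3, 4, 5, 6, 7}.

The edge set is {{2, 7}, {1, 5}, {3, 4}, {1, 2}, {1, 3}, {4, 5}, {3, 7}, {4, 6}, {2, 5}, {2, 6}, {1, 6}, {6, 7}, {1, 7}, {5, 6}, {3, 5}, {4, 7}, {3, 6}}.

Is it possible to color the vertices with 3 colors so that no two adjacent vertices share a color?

No

1, 3, 6, 7 are mutually adjacent (a clique of size 4), so at least 4 colors are needed.
So 3 colors are not enough.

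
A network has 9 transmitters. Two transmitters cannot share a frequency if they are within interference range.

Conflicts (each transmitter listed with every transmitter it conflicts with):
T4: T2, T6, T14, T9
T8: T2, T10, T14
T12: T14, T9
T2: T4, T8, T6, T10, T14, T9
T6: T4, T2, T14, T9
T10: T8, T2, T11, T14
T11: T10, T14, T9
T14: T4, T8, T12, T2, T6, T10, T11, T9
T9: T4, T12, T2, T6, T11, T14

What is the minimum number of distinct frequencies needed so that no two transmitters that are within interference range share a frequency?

T4, T2, T6, T14, T9 pairwise conflict, so at least 5 frequencies are needed.
5 frequencies suffice: T4=5, T8=4, T12=3, T2=3, T6=4, T10=2, T11=3, T14=1, T9=2. No two conflicting transmitters share a frequency.

5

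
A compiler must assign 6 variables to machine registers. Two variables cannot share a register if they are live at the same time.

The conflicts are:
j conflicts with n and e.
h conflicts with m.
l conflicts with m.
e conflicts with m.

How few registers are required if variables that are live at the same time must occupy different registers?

2

l and m conflict, so at least 2 registers are needed.
Using 2 registers: j=1, n=2, h=2, l=2, e=2, m=1. Every pair that conflicts lands in different registers.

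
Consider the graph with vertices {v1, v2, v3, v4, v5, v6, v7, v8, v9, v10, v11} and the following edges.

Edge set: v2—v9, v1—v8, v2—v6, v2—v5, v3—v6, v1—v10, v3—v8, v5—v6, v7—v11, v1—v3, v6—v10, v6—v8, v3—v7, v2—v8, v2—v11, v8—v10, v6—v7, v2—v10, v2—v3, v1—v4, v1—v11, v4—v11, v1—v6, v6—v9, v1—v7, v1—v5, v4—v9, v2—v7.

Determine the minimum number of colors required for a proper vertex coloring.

4

v1, v6, v8, v10 form a clique, so at least 4 colors are needed.
4 colors suffice: color 1 → {v1, v2}; color 2 → {v6, v11}; color 3 → {v4, v5, v7, v8}; color 4 → {v3, v9, v10}. No two adjacent vertices share a color.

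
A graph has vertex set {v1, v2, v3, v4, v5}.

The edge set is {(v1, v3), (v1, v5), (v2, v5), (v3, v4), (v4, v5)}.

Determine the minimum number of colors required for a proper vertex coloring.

2

v2 and v5 are adjacent, so at least 2 colors are needed.
2 colors suffice: color red → {v3, v5}; color blue → {v1, v2, v4}. Every edge joins two different colors.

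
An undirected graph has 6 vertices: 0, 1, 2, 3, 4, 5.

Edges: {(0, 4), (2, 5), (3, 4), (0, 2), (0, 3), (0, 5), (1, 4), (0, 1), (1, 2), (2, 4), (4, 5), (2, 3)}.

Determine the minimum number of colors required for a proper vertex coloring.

4

0, 2, 3, 4 are mutually adjacent (a clique of size 4), so at least 4 colors are needed.
4 colors suffice: 0=b, 1=d, 2=c, 3=d, 4=a, 5=d. No two adjacent vertices share a color.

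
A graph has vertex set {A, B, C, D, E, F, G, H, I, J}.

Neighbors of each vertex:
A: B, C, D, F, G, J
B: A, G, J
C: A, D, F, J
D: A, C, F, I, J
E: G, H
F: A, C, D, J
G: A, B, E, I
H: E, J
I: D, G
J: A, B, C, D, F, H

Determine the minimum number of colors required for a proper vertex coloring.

5

A, C, D, F, J are pairwise adjacent (a clique of size 5), so at least 5 colors are needed.
5 colors suffice: A=1, B=3, C=5, D=3, E=1, F=4, G=2, H=3, I=1, J=2. No two adjacent vertices share a color.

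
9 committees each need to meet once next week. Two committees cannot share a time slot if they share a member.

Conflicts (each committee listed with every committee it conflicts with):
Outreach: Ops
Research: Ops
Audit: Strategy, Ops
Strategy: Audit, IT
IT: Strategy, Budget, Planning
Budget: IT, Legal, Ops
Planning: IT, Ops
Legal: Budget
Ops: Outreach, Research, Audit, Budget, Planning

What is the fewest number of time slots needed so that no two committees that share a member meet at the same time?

The cycle Strategy-Audit-Ops-Planning-IT-Strategy has odd length 5, so it cannot be 2-colored; at least 3 time slots are needed.
3 time slots suffice: Outreach=2, Research=2, Audit=2, Strategy=3, IT=1, Budget=2, Planning=2, Legal=1, Ops=1. Each listed conflict is separated.

3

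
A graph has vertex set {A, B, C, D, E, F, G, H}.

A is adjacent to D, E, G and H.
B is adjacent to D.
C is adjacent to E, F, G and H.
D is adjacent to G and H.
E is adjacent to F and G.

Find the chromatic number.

3

C, E, G are pairwise adjacent, so at least 3 colors are needed.
3 colors suffice: color red → {B, F, G, H}; color blue → {A, C}; color green → {D, E}. No two adjacent vertices share a color.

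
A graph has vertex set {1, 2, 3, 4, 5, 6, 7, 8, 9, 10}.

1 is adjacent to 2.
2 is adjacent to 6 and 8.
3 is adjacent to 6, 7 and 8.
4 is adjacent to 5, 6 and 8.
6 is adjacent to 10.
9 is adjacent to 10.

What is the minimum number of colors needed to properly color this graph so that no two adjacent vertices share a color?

2 and 6 are adjacent, so at least 2 colors are needed.
One proper 2-coloring: 1=red, 2=blue, 3=blue, 4=blue, 5=red, 6=red, 7=red, 8=red, 9=red, 10=blue. Each edge has distinct colors on its endpoints.

2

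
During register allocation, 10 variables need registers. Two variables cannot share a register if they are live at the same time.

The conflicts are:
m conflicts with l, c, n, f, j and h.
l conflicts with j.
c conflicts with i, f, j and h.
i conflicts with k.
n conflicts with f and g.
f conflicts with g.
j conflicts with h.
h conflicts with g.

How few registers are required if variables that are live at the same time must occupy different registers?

4

m, c, j, h are mutually in conflict, so at least 4 registers are needed.
A valid assignment using 4 registers: m=1, l=2, c=2, i=1, k=2, n=2, f=3, j=3, h=4, g=1. Every pair that conflicts lands in different registers.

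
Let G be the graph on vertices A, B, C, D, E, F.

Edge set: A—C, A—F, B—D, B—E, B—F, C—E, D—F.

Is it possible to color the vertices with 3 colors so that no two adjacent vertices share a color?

The chromatic number is 3. B, D, F are pairwise adjacent, so at least 3 colors are needed.
3 colors suffice: color 1 → {B, C}; color 2 → {E, F}; color 3 → {A, D}.
That is already a proper 3-coloring.

Yes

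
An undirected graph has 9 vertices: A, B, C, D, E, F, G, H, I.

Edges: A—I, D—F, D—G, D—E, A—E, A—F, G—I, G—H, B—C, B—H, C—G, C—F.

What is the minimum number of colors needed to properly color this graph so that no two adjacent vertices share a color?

3

The cycle G-D-E-A-I-G has odd length 5, so it cannot be 2-colored; at least 3 colors are needed.
3 colors suffice: A=2, B=1, C=2, D=2, E=1, F=1, G=1, H=2, I=3. Each edge has distinct colors on its endpoints.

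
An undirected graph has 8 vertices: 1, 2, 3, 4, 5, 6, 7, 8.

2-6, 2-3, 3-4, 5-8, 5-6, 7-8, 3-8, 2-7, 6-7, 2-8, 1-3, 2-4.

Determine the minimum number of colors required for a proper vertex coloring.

3

2, 3, 8 are mutually adjacent, so at least 3 colors are needed.
One proper 3-coloring: 1=a, 2=a, 3=c, 4=b, 5=a, 6=b, 7=c, 8=b. Each edge has distinct colors on its endpoints.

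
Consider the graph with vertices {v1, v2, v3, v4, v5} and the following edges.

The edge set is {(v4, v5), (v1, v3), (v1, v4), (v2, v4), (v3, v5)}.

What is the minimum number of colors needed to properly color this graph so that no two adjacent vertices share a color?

2

v1 and v3 are adjacent, so at least 2 colors are needed.
2 colors suffice: v1=2, v2=2, v3=1, v4=1, v5=2. Every edge joins two different colors.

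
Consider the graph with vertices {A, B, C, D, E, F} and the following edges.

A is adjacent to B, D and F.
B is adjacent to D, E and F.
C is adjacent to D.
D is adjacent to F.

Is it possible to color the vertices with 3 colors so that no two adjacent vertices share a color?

A, B, D, F are mutually adjacent (a clique of size 4), so at least 4 colors are needed.
So 3 colors are not enough.

No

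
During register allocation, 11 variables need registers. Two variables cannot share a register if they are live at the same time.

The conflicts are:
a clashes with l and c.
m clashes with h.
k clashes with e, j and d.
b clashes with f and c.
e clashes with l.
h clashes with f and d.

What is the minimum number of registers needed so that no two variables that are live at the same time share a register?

The cycle c-a-l-e-k-d-h-f-b-c has odd length 9, so it cannot be 2-colored; at least 3 registers are needed.
3 registers suffice: register 1 → {k, b, l, h}; register 2 → {m, e, j, f, c, d}; register 3 → {a}. No two conflicting variables share a register.

3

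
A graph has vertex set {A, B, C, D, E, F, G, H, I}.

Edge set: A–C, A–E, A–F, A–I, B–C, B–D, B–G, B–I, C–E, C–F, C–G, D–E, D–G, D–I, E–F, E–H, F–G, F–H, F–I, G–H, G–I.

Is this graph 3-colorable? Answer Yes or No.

No

B, D, G, I are pairwise adjacent (a clique of size 4), so at least 4 colors are needed.
So 3 colors are not enough.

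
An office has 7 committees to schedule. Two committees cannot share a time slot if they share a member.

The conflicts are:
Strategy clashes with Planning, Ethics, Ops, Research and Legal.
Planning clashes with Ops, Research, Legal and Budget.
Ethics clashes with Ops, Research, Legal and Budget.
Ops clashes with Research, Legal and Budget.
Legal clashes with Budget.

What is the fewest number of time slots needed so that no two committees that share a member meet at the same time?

Ethics, Ops, Legal, Budget are mutually in conflict, so at least 4 time slots are needed.
4 time slots suffice: time slot 1 → {Ops}; time slot 2 → {Planning, Ethics}; time slot 3 → {Research, Legal}; time slot 4 → {Strategy, Budget}. Every pair that conflicts lands in different time slots.

4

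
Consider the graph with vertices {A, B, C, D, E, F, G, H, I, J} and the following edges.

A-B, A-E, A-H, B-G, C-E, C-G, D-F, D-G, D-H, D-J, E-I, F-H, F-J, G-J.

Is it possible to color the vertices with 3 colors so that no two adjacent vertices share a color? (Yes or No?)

The chromatic number is 3. D, F, J are pairwise adjacent, so at least 3 colors are needed.
3 colors suffice: color red → {A, C, D, I}; color blue → {E, F, G}; color green → {B, H, J}.
That is already a proper 3-coloring.

Yes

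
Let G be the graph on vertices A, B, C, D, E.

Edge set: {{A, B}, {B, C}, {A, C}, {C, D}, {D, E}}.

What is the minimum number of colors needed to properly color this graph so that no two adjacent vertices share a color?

A, B, C are mutually adjacent, so at least 3 colors are needed.
3 colors suffice: color red → {C, E}; color blue → {B, D}; color green → {A}. Each edge has distinct colors on its endpoints.

3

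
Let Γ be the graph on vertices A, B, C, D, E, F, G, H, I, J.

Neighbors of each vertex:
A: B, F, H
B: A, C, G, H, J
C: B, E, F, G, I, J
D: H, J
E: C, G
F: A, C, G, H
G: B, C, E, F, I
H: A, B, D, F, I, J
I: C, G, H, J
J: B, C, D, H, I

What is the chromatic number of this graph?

3

C, I, J are mutually adjacent, so at least 3 colors are needed.
3 colors suffice: color red → {C, H}; color blue → {B, D, E, F, I}; color green → {A, G, J}. Each edge has distinct colors on its endpoints.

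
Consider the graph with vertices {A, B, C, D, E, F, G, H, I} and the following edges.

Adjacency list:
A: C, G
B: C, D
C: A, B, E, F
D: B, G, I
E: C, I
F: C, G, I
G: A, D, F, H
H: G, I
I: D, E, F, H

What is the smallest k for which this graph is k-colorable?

The cycle B-C-F-I-D-B has odd length 5, so it cannot be 2-colored; at least 3 colors are needed.
3 colors suffice: color red → {C, G, I}; color blue → {A, D, E, F, H}; color green → {B}. Each edge has distinct colors on its endpoints.

3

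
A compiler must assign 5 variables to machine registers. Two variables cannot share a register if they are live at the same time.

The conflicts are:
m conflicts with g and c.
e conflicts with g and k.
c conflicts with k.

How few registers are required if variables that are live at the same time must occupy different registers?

3

The cycle m-g-e-k-c-m has odd length 5, so it cannot be 2-colored; at least 3 registers are needed.
3 registers suffice: register 1 → {e, c}; register 2 → {g, k}; register 3 → {m}. No two conflicting variables share a register.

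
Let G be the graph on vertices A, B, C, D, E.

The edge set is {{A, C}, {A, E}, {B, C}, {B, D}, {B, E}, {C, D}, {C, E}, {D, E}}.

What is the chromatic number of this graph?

4

B, C, D, E form a clique, so at least 4 colors are needed.
A valid assignment using 4 colors: A=3, B=4, C=2, D=3, E=1. Each edge has distinct colors on its endpoints.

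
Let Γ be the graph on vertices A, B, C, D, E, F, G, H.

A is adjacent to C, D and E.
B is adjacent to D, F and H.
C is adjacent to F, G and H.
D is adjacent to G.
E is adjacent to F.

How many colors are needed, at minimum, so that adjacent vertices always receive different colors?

The cycle B-D-G-C-F-B has odd length 5, so it cannot be 2-colored; at least 3 colors are needed.
A valid assignment using 3 colors: A=blue, B=green, C=red, D=red, E=red, F=blue, G=blue, H=blue. Each edge has distinct colors on its endpoints.

3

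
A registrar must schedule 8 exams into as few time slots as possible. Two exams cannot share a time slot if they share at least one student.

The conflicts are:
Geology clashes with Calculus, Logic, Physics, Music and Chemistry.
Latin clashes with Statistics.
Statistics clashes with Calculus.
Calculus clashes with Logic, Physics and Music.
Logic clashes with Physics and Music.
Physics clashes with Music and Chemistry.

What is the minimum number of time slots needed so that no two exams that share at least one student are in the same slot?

5

Geology, Calculus, Logic, Physics, Music are mutually in conflict, so at least 5 time slots are needed.
5 time slots suffice: time slot 1 → {Geology, Statistics}; time slot 2 → {Latin, Physics}; time slot 3 → {Calculus, Chemistry}; time slot 4 → {Music}; time slot 5 → {Logic}. Every pair that conflicts lands in different time slots.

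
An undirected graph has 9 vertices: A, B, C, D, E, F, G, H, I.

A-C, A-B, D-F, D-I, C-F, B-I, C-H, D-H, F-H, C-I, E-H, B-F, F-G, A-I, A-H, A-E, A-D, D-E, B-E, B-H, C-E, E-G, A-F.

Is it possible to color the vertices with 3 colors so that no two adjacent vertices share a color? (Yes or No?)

No

A, D, E, H are mutually adjacent (a clique of size 4), so at least 4 colors are needed.
So 3 colors are not enough.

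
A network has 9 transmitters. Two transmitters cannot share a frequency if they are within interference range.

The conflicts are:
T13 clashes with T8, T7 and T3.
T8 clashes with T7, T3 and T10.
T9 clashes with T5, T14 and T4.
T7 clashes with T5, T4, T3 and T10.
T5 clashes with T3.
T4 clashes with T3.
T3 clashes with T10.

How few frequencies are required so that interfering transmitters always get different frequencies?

T13, T8, T7, T3 pairwise conflict, so at least 4 frequencies are needed.
4 frequencies suffice: frequency 1 → {T9, T3}; frequency 2 → {T7, T14}; frequency 3 → {T8, T5, T4}; frequency 4 → {T13, T10}. Every pair that conflicts lands in different frequencies.

4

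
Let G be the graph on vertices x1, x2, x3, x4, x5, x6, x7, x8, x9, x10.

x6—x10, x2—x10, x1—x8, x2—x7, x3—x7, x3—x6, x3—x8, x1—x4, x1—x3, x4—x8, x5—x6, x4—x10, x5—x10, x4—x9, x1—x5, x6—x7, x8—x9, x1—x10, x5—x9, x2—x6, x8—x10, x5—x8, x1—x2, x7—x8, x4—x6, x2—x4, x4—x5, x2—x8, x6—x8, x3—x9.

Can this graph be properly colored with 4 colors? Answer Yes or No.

No

x1, x2, x4, x8, x10 are pairwise adjacent (a clique of size 5), so at least 5 colors are needed.
So 4 colors are not enough.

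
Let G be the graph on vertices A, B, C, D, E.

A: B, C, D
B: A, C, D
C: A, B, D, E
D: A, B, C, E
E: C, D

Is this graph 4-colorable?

The chromatic number is 4. A, B, C, D are pairwise adjacent (a clique of size 4), so at least 4 colors are needed.
4 colors suffice: color red → {C}; color blue → {D}; color green → {A, E}; color yellow → {B}.
That is already a proper 4-coloring.

Yes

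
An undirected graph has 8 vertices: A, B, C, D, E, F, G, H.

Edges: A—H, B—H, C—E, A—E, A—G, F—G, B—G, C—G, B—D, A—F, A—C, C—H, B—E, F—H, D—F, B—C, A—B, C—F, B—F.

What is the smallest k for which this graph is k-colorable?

A, B, C, F, G form a clique, so at least 5 colors are needed.
A valid assignment using 5 colors: A=3, B=1, C=4, D=3, E=2, F=2, G=5, H=5. Every edge joins two different colors.

5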